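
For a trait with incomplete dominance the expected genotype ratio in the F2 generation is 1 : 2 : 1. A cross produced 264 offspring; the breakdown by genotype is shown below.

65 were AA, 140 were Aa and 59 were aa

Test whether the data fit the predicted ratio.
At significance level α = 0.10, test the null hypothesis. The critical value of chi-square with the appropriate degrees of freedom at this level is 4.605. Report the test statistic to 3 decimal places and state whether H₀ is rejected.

Ratio total = 4. Expected counts: 264×1/4 = 66, 264×2/4 = 132, 264×1/4 = 66.
cat         O        E   (O−E)²/E
AA         65       66     0.0152
Aa        140      132     0.4848
aa         59       66     0.7424
Sum = 1.242
df = 2. Since 1.242 < 4.605, we do not reject H₀.

1.242; do not reject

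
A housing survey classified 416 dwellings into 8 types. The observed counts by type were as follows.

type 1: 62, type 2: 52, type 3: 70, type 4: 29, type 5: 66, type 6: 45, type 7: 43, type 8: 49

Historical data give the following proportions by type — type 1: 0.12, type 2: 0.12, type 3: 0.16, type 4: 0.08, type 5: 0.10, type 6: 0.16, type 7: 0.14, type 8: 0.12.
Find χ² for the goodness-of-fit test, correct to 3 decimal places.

Expected counts E_i = n·p_i: 416×0.12 = 49.92, 416×0.12 = 49.92, 416×0.16 = 66.56, 416×0.08 = 33.28, 416×0.10 = 41.6, 416×0.16 = 66.56, 416×0.14 = 58.24, 416×0.12 = 49.92.
χ² = (62−49.92)²/49.92 + (52−49.92)²/49.92 + (70−66.56)²/66.56 + (29−33.28)²/33.28 + (66−41.6)²/41.6 + (45−66.56)²/66.56 + (43−58.24)²/58.24 + (49−49.92)²/49.92
   = 2.9232 + 0.0867 + 0.1778 + 0.5504 + 14.3115 + 6.9837 + 3.9879 + 0.0170
Sum = 29.038

29.038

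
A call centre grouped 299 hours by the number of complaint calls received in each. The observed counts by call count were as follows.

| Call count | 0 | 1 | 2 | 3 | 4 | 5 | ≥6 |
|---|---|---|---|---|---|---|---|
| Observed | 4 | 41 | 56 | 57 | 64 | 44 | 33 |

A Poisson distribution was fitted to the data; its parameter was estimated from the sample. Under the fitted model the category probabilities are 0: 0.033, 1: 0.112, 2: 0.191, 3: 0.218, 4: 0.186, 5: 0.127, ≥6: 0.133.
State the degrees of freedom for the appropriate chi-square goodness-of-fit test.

5

There are k = 7 categories and 1 parameter estimated from the data, so df = 7 − 1 − 1 = 5.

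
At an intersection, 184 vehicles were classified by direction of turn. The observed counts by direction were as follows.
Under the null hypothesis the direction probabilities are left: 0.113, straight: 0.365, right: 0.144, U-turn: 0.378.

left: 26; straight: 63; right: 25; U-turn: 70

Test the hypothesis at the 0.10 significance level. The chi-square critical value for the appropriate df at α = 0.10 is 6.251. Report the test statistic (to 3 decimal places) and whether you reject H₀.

Expected counts E_i = n·p_i: 184×0.113 = 20.792, 184×0.365 = 67.16, 184×0.144 = 26.496, 184×0.378 = 69.552.
left: (26 − 20.792)²/20.792 = 27.123264/20.792 = 1.3045
straight: (63 − 67.16)²/67.16 = 17.3056/67.16 = 0.2577
right: (25 − 26.496)²/26.496 = 2.238016/26.496 = 0.0845
U-turn: (70 − 69.552)²/69.552 = 0.200704/69.552 = 0.0029
Sum = 1.650
df = 3. Since 1.650 < 6.251, we do not reject H₀.

1.650; do not reject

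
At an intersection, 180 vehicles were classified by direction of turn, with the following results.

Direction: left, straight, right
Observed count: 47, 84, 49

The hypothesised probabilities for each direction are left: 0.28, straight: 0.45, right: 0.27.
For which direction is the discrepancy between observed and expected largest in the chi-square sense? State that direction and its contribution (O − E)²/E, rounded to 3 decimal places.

left, 0.229

Expected counts E_i = n·p_i: 180×0.28 = 50.4, 180×0.45 = 81, 180×0.27 = 48.6.
cat           O        E   (O−E)²/E
left         47     50.4     0.2294
straight     84       81     0.1111
right        49     48.6     0.0033
The largest term is for left: 0.229.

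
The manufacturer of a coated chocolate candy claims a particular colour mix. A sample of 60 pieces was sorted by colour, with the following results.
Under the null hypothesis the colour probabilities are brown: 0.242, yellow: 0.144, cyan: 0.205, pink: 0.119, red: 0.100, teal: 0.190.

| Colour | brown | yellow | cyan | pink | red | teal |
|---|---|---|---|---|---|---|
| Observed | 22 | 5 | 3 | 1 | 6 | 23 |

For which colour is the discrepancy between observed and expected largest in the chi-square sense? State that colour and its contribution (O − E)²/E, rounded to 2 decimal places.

Expected counts E_i = n·p_i: 60×0.242 = 14.52, 60×0.144 = 8.64, 60×0.205 = 12.3, 60×0.119 = 7.14, 60×0.100 = 6, 60×0.190 = 11.4.
cat         O        E   (O−E)²/E
brown      22    14.52      3.853
yellow      5     8.64      1.534
cyan        3     12.3      7.032
pink        1     7.14      5.280
red         6        6      0.000
teal       23     11.4     11.804
The largest term is for teal: 11.80.

teal, 11.80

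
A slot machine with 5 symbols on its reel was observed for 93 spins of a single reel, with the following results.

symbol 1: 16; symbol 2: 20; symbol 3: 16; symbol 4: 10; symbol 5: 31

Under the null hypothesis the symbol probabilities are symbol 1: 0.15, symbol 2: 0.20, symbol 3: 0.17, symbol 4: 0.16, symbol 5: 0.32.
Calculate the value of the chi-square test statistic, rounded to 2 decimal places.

2.06

Expected counts E_i = n·p_i: 93×0.15 = 13.95, 93×0.20 = 18.6, 93×0.17 = 15.81, 93×0.16 = 14.88, 93×0.32 = 29.76.
cat           O        E   (O−E)²/E
symbol 1     16    13.95      0.301
symbol 2     20     18.6      0.105
symbol 3     16    15.81      0.002
symbol 4     10    14.88      1.600
symbol 5     31    29.76      0.052
Sum = 2.06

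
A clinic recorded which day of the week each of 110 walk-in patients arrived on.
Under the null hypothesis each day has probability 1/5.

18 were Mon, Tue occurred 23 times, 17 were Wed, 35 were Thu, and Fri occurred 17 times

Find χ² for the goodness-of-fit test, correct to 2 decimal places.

10.73

Expected count for each of the 5 categories: 110/5 = 22.
cat         O        E   (O−E)²/E
Mon        18       22      0.727
Tue        23       22      0.045
Wed        17       22      1.136
Thu        35       22      7.682
Fri        17       22      1.136
Sum = 10.73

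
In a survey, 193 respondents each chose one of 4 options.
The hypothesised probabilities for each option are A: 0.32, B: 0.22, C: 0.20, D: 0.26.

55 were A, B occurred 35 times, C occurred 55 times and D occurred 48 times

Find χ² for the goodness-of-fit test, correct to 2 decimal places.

Expected counts E_i = n·p_i: 193×0.32 = 61.76, 193×0.22 = 42.46, 193×0.20 = 38.6, 193×0.26 = 50.18.
χ² = (55−61.76)²/61.76 + (35−42.46)²/42.46 + (55−38.6)²/38.6 + (48−50.18)²/50.18
   = 0.740 + 1.311 + 6.968 + 0.095
Sum = 9.11

9.11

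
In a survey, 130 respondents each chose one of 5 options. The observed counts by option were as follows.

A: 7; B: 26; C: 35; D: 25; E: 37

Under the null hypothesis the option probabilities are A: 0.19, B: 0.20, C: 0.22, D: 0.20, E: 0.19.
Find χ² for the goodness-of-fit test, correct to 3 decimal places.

20.280

Expected counts E_i = n·p_i: 130×0.19 = 24.7, 130×0.20 = 26, 130×0.22 = 28.6, 130×0.20 = 26, 130×0.19 = 24.7.
A: (7 − 24.7)²/24.7 = 313.29/24.7 = 12.6838
B: (26 − 26)²/26 = 0/26 = 0.0000
C: (35 − 28.6)²/28.6 = 40.96/28.6 = 1.4322
D: (25 − 26)²/26 = 1/26 = 0.0385
E: (37 − 24.7)²/24.7 = 151.29/24.7 = 6.1251
Sum = 20.280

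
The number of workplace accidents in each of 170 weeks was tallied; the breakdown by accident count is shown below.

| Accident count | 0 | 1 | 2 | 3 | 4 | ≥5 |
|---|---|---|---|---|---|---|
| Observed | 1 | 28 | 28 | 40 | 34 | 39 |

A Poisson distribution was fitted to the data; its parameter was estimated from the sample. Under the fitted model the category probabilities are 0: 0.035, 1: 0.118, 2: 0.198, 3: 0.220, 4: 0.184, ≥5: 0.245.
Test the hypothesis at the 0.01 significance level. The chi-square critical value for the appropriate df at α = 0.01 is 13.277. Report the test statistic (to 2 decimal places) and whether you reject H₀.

Expected counts E_i = n·p_i: 170×0.035 = 5.95, 170×0.118 = 20.06, 170×0.198 = 33.66, 170×0.220 = 37.4, 170×0.184 = 31.28, 170×0.245 = 41.65.
0: (1 − 5.95)²/5.95 = 24.5025/5.95 = 4.118
1: (28 − 20.06)²/20.06 = 63.0436/20.06 = 3.143
2: (28 − 33.66)²/33.66 = 32.0356/33.66 = 0.952
3: (40 − 37.4)²/37.4 = 6.76/37.4 = 0.181
4: (34 − 31.28)²/31.28 = 7.3984/31.28 = 0.237
≥5: (39 − 41.65)²/41.65 = 7.0225/41.65 = 0.169
Sum = 8.80
df = 4. Since 8.80 < 13.277, we do not reject H₀.

8.80; do not reject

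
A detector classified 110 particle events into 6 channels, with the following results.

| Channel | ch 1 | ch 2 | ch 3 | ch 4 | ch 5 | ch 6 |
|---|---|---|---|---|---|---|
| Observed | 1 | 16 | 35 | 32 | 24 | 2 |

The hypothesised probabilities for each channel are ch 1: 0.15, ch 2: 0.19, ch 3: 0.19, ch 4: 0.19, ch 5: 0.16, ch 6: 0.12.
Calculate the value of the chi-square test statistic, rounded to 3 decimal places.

Expected counts E_i = n·p_i: 110×0.15 = 16.5, 110×0.19 = 20.9, 110×0.19 = 20.9, 110×0.19 = 20.9, 110×0.16 = 17.6, 110×0.12 = 13.2.
ch 1: (1 − 16.5)²/16.5 = 240.25/16.5 = 14.5606
ch 2: (16 − 20.9)²/20.9 = 24.01/20.9 = 1.1488
ch 3: (35 − 20.9)²/20.9 = 198.81/20.9 = 9.5124
ch 4: (32 − 20.9)²/20.9 = 123.21/20.9 = 5.8952
ch 5: (24 − 17.6)²/17.6 = 40.96/17.6 = 2.3273
ch 6: (2 − 13.2)²/13.2 = 125.44/13.2 = 9.5030
Sum = 42.947

42.947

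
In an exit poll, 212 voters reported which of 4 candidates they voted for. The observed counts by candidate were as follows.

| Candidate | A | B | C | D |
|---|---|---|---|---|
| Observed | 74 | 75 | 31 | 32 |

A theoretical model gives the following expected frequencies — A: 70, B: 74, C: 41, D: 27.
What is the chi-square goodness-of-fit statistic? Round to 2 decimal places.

3.61

A: (74 − 70)²/70 = 16/70 = 0.229
B: (75 − 74)²/74 = 1/74 = 0.014
C: (31 − 41)²/41 = 100/41 = 2.439
D: (32 − 27)²/27 = 25/27 = 0.926
Sum = 3.61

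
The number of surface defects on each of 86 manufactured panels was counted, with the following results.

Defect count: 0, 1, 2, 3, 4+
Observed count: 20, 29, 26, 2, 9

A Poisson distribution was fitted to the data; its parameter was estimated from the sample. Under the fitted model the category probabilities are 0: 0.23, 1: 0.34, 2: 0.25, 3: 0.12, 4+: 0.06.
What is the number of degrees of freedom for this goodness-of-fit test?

3

There are k = 5 categories and 1 parameter estimated from the data, so df = 5 − 1 − 1 = 3.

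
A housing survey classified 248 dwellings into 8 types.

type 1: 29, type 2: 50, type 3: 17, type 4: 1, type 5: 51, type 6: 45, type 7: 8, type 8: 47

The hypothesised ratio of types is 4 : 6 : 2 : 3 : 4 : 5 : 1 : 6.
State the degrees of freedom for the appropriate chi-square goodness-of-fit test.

7

There are k = 8 categories and no parameters were estimated from the data, so df = 8 − 1 = 7.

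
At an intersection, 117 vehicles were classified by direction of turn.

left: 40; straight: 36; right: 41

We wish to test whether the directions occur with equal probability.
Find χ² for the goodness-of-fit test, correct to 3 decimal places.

0.359

Under H₀ each category has probability 1/3, so each expected count is 117/3 = 39.
χ² = (40−39)²/39 + (36−39)²/39 + (41−39)²/39
   = 0.0256 + 0.2308 + 0.1026
Sum = 0.359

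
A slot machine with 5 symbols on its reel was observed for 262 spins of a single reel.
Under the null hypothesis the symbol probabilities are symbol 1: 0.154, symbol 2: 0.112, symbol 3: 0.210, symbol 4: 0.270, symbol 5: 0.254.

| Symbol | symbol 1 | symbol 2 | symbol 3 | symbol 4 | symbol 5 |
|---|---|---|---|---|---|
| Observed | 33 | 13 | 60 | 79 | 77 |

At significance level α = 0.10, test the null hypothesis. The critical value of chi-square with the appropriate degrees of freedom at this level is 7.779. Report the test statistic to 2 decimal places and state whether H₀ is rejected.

13.50; reject

Expected counts E_i = n·p_i: 262×0.154 = 40.348, 262×0.112 = 29.344, 262×0.210 = 55.02, 262×0.270 = 70.74, 262×0.254 = 66.548.
χ² = (33−40.348)²/40.348 + (13−29.344)²/29.344 + (60−55.02)²/55.02 + (79−70.74)²/70.74 + (77−66.548)²/66.548
   = 1.338 + 9.103 + 0.451 + 0.964 + 1.642
Sum = 13.50
df = 4. Since 13.50 > 7.779, we reject H₀.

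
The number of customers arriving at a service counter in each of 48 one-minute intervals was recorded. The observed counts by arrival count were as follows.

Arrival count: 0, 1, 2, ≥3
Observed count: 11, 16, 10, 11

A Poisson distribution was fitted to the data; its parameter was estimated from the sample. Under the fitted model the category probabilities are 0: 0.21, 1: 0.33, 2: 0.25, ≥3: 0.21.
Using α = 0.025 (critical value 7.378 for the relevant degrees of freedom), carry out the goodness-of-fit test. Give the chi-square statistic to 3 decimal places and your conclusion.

Expected counts E_i = n·p_i: 48×0.21 = 10.08, 48×0.33 = 15.84, 48×0.25 = 12, 48×0.21 = 10.08.
0: (11 − 10.08)²/10.08 = 0.8464/10.08 = 0.0840
1: (16 − 15.84)²/15.84 = 0.0256/15.84 = 0.0016
2: (10 − 12)²/12 = 4/12 = 0.3333
≥3: (11 − 10.08)²/10.08 = 0.8464/10.08 = 0.0840
Sum = 0.503
df = 2. Since 0.503 < 7.378, we do not reject H₀.

0.503; do not reject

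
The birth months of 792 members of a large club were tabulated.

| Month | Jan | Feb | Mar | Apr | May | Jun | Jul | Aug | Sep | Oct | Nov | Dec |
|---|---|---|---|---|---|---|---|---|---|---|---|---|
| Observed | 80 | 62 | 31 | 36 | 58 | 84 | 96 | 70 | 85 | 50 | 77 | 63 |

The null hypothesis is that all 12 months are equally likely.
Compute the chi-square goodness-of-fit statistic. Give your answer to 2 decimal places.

Expected count for each of the 12 categories: 792/12 = 66.
χ² = (80−66)²/66 + (62−66)²/66 + (31−66)²/66 + (36−66)²/66 + (58−66)²/66 + (84−66)²/66 + (96−66)²/66 + (70−66)²/66 + (85−66)²/66 + (50−66)²/66 + (77−66)²/66 + (63−66)²/66
   = 2.970 + 0.242 + 18.561 + 13.636 + 0.970 + 4.909 + 13.636 + 0.242 + 5.470 + 3.879 + 1.833 + 0.136
Sum = 66.48

66.48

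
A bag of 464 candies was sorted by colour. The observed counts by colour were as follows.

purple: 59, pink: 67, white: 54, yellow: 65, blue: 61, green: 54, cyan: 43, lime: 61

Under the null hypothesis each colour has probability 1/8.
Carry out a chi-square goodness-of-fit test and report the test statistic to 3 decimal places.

7.000

Under H₀ each category has probability 1/8, so each expected count is 464/8 = 58.
purple: (59 − 58)²/58 = 1/58 = 0.0172
pink: (67 − 58)²/58 = 81/58 = 1.3966
white: (54 − 58)²/58 = 16/58 = 0.2759
yellow: (65 − 58)²/58 = 49/58 = 0.8448
blue: (61 − 58)²/58 = 9/58 = 0.1552
green: (54 − 58)²/58 = 16/58 = 0.2759
cyan: (43 − 58)²/58 = 225/58 = 3.8793
lime: (61 − 58)²/58 = 9/58 = 0.1552
Sum = 7.000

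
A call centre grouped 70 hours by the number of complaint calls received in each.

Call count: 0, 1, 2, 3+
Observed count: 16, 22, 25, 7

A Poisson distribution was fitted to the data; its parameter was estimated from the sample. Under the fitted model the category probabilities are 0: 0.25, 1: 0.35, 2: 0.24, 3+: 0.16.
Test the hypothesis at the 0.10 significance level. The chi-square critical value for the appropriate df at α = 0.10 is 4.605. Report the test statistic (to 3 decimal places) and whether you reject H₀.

5.961; reject

Expected counts E_i = n·p_i: 70×0.25 = 17.5, 70×0.35 = 24.5, 70×0.24 = 16.8, 70×0.16 = 11.2.
cat         O        E   (O−E)²/E
0          16     17.5     0.1286
1          22     24.5     0.2551
2          25     16.8     4.0024
3+          7     11.2     1.5750
Sum = 5.961
df = 2. Since 5.961 > 4.605, we reject H₀.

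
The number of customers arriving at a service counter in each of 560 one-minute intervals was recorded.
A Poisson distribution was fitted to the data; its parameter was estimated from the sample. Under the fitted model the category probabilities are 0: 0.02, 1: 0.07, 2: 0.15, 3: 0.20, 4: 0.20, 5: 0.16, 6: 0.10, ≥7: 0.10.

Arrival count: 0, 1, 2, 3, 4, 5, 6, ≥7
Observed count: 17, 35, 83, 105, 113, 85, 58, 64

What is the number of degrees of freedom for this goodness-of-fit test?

There are k = 8 categories and 1 parameter estimated from the data, so df = 8 − 1 − 1 = 6.

6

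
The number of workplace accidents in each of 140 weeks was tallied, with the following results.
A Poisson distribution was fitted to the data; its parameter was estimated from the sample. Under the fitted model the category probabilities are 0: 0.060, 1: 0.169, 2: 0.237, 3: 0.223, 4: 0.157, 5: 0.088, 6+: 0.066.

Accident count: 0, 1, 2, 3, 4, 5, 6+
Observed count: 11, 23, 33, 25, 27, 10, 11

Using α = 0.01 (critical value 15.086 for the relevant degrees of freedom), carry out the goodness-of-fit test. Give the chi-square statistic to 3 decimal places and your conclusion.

3.982; do not reject

Expected counts E_i = n·p_i: 140×0.060 = 8.4, 140×0.169 = 23.66, 140×0.237 = 33.18, 140×0.223 = 31.22, 140×0.157 = 21.98, 140×0.088 = 12.32, 140×0.066 = 9.24.
0: (11 − 8.4)²/8.4 = 6.76/8.4 = 0.8048
1: (23 − 23.66)²/23.66 = 0.4356/23.66 = 0.0184
2: (33 − 33.18)²/33.18 = 0.0324/33.18 = 0.0010
3: (25 − 31.22)²/31.22 = 38.6884/31.22 = 1.2392
4: (27 − 21.98)²/21.98 = 25.2004/21.98 = 1.1465
5: (10 − 12.32)²/12.32 = 5.3824/12.32 = 0.4369
6+: (11 − 9.24)²/9.24 = 3.0976/9.24 = 0.3352
Sum = 3.982
df = 5. Since 3.982 < 15.086, we do not reject H₀.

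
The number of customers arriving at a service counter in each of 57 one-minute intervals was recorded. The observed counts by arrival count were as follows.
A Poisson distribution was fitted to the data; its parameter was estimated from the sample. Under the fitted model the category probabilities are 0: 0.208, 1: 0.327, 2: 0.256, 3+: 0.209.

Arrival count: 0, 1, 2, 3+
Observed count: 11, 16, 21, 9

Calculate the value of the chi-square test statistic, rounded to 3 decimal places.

Expected counts E_i = n·p_i: 57×0.208 = 11.856, 57×0.327 = 18.639, 57×0.256 = 14.592, 57×0.209 = 11.913.
cat         O        E   (O−E)²/E
0          11   11.856     0.0618
1          16   18.639     0.3736
2          21   14.592     2.8140
3+          9   11.913     0.7123
Sum = 3.962

3.962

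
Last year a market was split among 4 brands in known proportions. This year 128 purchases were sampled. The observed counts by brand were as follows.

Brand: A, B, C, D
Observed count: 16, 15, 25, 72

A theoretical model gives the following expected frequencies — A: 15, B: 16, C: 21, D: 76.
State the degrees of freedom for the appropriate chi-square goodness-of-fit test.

3

There are k = 4 categories and no parameters were estimated from the data, so df = 4 − 1 = 3.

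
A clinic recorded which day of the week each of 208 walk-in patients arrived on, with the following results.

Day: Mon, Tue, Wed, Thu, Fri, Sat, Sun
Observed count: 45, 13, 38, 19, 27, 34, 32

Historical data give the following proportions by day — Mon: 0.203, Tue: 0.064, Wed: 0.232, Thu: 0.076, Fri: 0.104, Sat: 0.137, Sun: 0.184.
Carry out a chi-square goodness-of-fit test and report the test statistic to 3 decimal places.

6.437

Expected counts E_i = n·p_i: 208×0.203 = 42.224, 208×0.064 = 13.312, 208×0.232 = 48.256, 208×0.076 = 15.808, 208×0.104 = 21.632, 208×0.137 = 28.496, 208×0.184 = 38.272.
χ² = (45−42.224)²/42.224 + (13−13.312)²/13.312 + (38−48.256)²/48.256 + (19−15.808)²/15.808 + (27−21.632)²/21.632 + (34−28.496)²/28.496 + (32−38.272)²/38.272
   = 0.1825 + 0.0073 + 2.1797 + 0.6445 + 1.3321 + 1.0631 + 1.0279
Sum = 6.437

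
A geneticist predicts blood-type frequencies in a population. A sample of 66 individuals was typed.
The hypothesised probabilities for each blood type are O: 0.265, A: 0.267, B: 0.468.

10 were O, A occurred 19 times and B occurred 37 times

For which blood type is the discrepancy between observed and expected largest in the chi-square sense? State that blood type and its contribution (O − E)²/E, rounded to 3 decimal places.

Expected counts E_i = n·p_i: 66×0.265 = 17.49, 66×0.267 = 17.622, 66×0.468 = 30.888.
cat         O        E   (O−E)²/E
O          10    17.49     3.2076
A          19   17.622     0.1078
B          37   30.888     1.2094
The largest term is for O: 3.208.

O, 3.208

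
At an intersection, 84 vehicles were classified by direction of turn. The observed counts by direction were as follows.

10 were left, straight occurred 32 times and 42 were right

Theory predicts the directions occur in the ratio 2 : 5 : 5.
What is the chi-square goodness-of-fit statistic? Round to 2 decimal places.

Ratio total = 12. Expected counts: 84×2/12 = 14, 84×5/12 = 35, 84×5/12 = 35.
χ² = (10−14)²/14 + (32−35)²/35 + (42−35)²/35
   = 1.143 + 0.257 + 1.400
Sum = 2.80

2.80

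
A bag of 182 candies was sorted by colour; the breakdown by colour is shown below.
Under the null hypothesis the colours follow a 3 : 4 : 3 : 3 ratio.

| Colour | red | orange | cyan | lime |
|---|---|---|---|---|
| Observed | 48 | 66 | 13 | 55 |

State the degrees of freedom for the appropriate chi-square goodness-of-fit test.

3

There are k = 4 categories and no parameters were estimated from the data, so df = 4 − 1 = 3.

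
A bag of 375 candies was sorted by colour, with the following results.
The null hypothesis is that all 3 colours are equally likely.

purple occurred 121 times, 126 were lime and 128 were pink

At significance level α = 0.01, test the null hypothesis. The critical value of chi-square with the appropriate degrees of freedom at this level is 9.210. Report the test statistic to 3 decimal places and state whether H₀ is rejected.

Expected count for each of the 3 categories: 375/3 = 125.
χ² = (121−125)²/125 + (126−125)²/125 + (128−125)²/125
   = 0.1280 + 0.0080 + 0.0720
Sum = 0.208
df = 2. Since 0.208 < 9.210, we do not reject H₀.

0.208; do not reject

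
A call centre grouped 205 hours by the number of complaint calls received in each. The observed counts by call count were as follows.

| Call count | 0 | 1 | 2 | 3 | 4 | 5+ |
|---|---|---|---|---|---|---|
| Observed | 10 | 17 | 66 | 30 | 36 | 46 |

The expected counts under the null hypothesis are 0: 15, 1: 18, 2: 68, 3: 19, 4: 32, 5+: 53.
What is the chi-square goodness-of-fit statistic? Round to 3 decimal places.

9.574

0: (10 − 15)²/15 = 25/15 = 1.6667
1: (17 − 18)²/18 = 1/18 = 0.0556
2: (66 − 68)²/68 = 4/68 = 0.0588
3: (30 − 19)²/19 = 121/19 = 6.3684
4: (36 − 32)²/32 = 16/32 = 0.5000
5+: (46 − 53)²/53 = 49/53 = 0.9245
Sum = 9.574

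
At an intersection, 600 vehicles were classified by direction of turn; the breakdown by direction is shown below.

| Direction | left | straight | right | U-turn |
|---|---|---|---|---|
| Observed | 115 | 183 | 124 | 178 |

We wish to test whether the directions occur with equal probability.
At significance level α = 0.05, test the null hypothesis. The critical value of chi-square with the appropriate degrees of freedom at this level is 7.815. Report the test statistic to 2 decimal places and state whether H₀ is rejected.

Expected count for each of the 4 categories: 600/4 = 150.
left: (115 − 150)²/150 = 1225/150 = 8.167
straight: (183 − 150)²/150 = 1089/150 = 7.260
right: (124 − 150)²/150 = 676/150 = 4.507
U-turn: (178 − 150)²/150 = 784/150 = 5.227
Sum = 25.16
df = 3. Since 25.16 > 7.815, we reject H₀.

25.16; reject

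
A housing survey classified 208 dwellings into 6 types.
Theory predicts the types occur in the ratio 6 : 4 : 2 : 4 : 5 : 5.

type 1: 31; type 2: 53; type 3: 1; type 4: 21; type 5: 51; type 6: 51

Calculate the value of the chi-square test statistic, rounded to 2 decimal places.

Ratio total = 26. Expected counts: 208×6/26 = 48, 208×4/26 = 32, 208×2/26 = 16, 208×4/26 = 32, 208×5/26 = 40, 208×5/26 = 40.
type 1: (31 − 48)²/48 = 289/48 = 6.021
type 2: (53 − 32)²/32 = 441/32 = 13.781
type 3: (1 − 16)²/16 = 225/16 = 14.063
type 4: (21 − 32)²/32 = 121/32 = 3.781
type 5: (51 − 40)²/40 = 121/40 = 3.025
type 6: (51 − 40)²/40 = 121/40 = 3.025
Sum = 43.70

43.70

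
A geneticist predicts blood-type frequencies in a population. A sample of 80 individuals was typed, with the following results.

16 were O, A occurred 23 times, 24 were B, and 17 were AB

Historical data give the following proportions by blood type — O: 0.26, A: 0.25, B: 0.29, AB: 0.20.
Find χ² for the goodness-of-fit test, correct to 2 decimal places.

Expected counts E_i = n·p_i: 80×0.26 = 20.8, 80×0.25 = 20, 80×0.29 = 23.2, 80×0.20 = 16.
O: (16 − 20.8)²/20.8 = 23.04/20.8 = 1.108
A: (23 − 20)²/20 = 9/20 = 0.450
B: (24 − 23.2)²/23.2 = 0.64/23.2 = 0.028
AB: (17 − 16)²/16 = 1/16 = 0.063
Sum = 1.65

1.65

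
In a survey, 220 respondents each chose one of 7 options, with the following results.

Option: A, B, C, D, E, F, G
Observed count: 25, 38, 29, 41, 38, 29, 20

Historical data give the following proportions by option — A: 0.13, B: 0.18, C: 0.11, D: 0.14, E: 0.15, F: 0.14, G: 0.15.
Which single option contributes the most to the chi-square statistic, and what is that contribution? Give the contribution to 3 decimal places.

G, 5.121

Expected counts E_i = n·p_i: 220×0.13 = 28.6, 220×0.18 = 39.6, 220×0.11 = 24.2, 220×0.14 = 30.8, 220×0.15 = 33, 220×0.14 = 30.8, 220×0.15 = 33.
χ² = (25−28.6)²/28.6 + (38−39.6)²/39.6 + (29−24.2)²/24.2 + (41−30.8)²/30.8 + (38−33)²/33 + (29−30.8)²/30.8 + (20−33)²/33
   = 0.4531 + 0.0646 + 0.9521 + 3.3779 + 0.7576 + 0.1052 + 5.1212
The largest term is for G: 5.121.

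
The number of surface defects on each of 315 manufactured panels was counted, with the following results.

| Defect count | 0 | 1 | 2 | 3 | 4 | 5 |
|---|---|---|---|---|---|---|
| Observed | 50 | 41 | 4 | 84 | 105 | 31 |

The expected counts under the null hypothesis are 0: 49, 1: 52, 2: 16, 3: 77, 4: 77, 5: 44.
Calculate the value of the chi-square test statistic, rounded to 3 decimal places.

26.006

0: (50 − 49)²/49 = 1/49 = 0.0204
1: (41 − 52)²/52 = 121/52 = 2.3269
2: (4 − 16)²/16 = 144/16 = 9.0000
3: (84 − 77)²/77 = 49/77 = 0.6364
4: (105 − 77)²/77 = 784/77 = 10.1818
5: (31 − 44)²/44 = 169/44 = 3.8409
Sum = 26.006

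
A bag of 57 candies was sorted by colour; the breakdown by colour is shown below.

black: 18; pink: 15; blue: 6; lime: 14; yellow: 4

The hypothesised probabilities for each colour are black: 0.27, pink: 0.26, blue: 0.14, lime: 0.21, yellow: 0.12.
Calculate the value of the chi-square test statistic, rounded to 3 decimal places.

Expected counts E_i = n·p_i: 57×0.27 = 15.39, 57×0.26 = 14.82, 57×0.14 = 7.98, 57×0.21 = 11.97, 57×0.12 = 6.84.
cat         O        E   (O−E)²/E
black      18    15.39     0.4426
pink       15    14.82     0.0022
blue        6     7.98     0.4913
lime       14    11.97     0.3443
yellow      4     6.84     1.1792
Sum = 2.460

2.460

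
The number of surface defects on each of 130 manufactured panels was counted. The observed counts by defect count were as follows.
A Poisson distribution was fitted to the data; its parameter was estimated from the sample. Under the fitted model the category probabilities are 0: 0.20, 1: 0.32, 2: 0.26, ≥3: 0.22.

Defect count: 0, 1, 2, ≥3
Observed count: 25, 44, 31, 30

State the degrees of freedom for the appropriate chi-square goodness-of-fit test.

2

There are k = 4 categories and 1 parameter estimated from the data, so df = 4 − 1 − 1 = 2.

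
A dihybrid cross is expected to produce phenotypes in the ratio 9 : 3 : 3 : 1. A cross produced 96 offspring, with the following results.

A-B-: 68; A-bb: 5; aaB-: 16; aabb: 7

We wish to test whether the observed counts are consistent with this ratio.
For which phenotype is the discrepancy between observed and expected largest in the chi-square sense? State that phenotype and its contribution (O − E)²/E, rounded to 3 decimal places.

Ratio total = 16. Expected counts: 96×9/16 = 54, 96×3/16 = 18, 96×3/16 = 18, 96×1/16 = 6.
cat         O        E   (O−E)²/E
A-B-       68       54     3.6296
A-bb        5       18     9.3889
aaB-       16       18     0.2222
aabb        7        6     0.1667
The largest term is for A-bb: 9.389.

A-bb, 9.389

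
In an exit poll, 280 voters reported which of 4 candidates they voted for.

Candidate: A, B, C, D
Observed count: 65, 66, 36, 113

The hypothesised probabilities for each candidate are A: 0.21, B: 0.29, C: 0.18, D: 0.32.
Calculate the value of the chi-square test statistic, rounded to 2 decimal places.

Expected counts E_i = n·p_i: 280×0.21 = 58.8, 280×0.29 = 81.2, 280×0.18 = 50.4, 280×0.32 = 89.6.
χ² = (65−58.8)²/58.8 + (66−81.2)²/81.2 + (36−50.4)²/50.4 + (113−89.6)²/89.6
   = 0.654 + 2.845 + 4.114 + 6.111
Sum = 13.72

13.72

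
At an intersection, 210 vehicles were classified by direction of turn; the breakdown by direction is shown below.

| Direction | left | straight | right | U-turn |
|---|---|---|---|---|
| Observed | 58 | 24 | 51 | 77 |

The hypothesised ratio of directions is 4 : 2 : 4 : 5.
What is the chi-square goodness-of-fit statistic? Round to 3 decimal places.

Ratio total = 15. Expected counts: 210×4/15 = 56, 210×2/15 = 28, 210×4/15 = 56, 210×5/15 = 70.
cat           O        E   (O−E)²/E
left         58       56     0.0714
straight     24       28     0.5714
right        51       56     0.4464
U-turn       77       70     0.7000
Sum = 1.789

1.789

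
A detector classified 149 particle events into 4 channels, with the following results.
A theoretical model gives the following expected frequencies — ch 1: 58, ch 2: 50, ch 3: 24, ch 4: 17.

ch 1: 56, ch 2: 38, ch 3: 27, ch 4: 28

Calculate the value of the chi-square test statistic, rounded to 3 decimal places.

10.442

cat         O        E   (O−E)²/E
ch 1       56       58     0.0690
ch 2       38       50     2.8800
ch 3       27       24     0.3750
ch 4       28       17     7.1176
Sum = 10.442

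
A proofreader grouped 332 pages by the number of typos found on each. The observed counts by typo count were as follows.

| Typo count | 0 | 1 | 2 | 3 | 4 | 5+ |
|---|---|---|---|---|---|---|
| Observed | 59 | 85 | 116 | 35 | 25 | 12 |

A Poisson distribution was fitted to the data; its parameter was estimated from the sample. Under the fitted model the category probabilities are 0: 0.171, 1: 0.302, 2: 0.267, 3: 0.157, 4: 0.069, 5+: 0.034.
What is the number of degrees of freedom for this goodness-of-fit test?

There are k = 6 categories and 1 parameter estimated from the data, so df = 6 − 1 − 1 = 4.

4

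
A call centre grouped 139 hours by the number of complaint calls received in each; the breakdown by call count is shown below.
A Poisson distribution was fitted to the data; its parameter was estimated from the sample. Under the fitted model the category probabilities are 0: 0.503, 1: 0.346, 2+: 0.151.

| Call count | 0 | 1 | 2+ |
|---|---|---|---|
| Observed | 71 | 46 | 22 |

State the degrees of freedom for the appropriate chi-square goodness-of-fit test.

1

There are k = 3 categories and 1 parameter estimated from the data, so df = 3 − 1 − 1 = 1.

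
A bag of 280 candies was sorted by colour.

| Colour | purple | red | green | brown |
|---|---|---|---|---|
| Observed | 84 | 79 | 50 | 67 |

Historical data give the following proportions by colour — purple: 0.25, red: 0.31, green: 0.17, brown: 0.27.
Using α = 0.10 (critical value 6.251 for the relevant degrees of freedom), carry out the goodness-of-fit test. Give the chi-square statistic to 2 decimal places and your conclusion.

4.60; do not reject

Expected counts E_i = n·p_i: 280×0.25 = 70, 280×0.31 = 86.8, 280×0.17 = 47.6, 280×0.27 = 75.6.
purple: (84 − 70)²/70 = 196/70 = 2.800
red: (79 − 86.8)²/86.8 = 60.84/86.8 = 0.701
green: (50 − 47.6)²/47.6 = 5.76/47.6 = 0.121
brown: (67 − 75.6)²/75.6 = 73.96/75.6 = 0.978
Sum = 4.60
df = 3. Since 4.60 < 6.251, we do not reject H₀.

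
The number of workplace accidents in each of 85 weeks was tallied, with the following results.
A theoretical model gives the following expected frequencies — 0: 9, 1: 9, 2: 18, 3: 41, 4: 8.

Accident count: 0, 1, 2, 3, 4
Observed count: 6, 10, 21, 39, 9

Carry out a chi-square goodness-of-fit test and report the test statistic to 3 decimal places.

0: (6 − 9)²/9 = 9/9 = 1.0000
1: (10 − 9)²/9 = 1/9 = 0.1111
2: (21 − 18)²/18 = 9/18 = 0.5000
3: (39 − 41)²/41 = 4/41 = 0.0976
4: (9 − 8)²/8 = 1/8 = 0.1250
Sum = 1.834

1.834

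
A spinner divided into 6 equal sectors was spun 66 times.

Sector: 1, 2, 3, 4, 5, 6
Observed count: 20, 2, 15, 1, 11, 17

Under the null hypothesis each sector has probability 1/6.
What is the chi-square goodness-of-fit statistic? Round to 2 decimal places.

28.55

Expected count for each of the 6 categories: 66/6 = 11.
χ² = (20−11)²/11 + (2−11)²/11 + (15−11)²/11 + (1−11)²/11 + (11−11)²/11 + (17−11)²/11
   = 7.364 + 7.364 + 1.455 + 9.091 + 0.000 + 3.273
Sum = 28.55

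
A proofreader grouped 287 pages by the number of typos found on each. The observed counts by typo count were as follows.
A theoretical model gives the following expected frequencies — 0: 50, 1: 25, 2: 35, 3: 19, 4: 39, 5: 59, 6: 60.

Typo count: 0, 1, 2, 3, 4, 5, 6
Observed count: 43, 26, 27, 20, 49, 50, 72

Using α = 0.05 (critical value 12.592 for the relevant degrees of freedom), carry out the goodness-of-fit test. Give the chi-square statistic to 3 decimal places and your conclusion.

cat         O        E   (O−E)²/E
0          43       50     0.9800
1          26       25     0.0400
2          27       35     1.8286
3          20       19     0.0526
4          49       39     2.5641
5          50       59     1.3729
6          72       60     2.4000
Sum = 9.238
df = 6. Since 9.238 < 12.592, we do not reject H₀.

9.238; do not reject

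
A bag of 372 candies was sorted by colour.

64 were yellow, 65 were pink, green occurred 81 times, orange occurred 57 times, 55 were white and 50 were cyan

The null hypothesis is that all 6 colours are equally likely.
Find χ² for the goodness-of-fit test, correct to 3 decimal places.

9.548

Expected count for each of the 6 categories: 372/6 = 62.
yellow: (64 − 62)²/62 = 4/62 = 0.0645
pink: (65 − 62)²/62 = 9/62 = 0.1452
green: (81 − 62)²/62 = 361/62 = 5.8226
orange: (57 − 62)²/62 = 25/62 = 0.4032
white: (55 − 62)²/62 = 49/62 = 0.7903
cyan: (50 − 62)²/62 = 144/62 = 2.3226
Sum = 9.548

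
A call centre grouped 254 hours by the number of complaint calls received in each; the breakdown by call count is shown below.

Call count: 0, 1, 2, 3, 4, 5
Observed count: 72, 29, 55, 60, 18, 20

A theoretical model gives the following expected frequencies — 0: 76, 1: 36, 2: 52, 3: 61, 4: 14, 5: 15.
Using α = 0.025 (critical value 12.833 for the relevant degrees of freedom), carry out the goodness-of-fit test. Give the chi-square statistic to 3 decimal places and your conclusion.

χ² = (72−76)²/76 + (29−36)²/36 + (55−52)²/52 + (60−61)²/61 + (18−14)²/14 + (20−15)²/15
   = 0.2105 + 1.3611 + 0.1731 + 0.0164 + 1.1429 + 1.6667
Sum = 4.571
df = 5. Since 4.571 < 12.833, we do not reject H₀.

4.571; do not reject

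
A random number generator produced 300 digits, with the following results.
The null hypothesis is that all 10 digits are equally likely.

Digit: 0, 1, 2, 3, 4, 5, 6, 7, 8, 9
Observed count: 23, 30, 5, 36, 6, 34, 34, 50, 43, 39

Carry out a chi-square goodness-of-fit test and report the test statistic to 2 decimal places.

65.60

Under H₀ each category has probability 1/10, so each expected count is 300/10 = 30.
cat         O        E   (O−E)²/E
0          23       30      1.633
1          30       30      0.000
2           5       30     20.833
3          36       30      1.200
4           6       30     19.200
5          34       30      0.533
6          34       30      0.533
7          50       30     13.333
8          43       30      5.633
9          39       30      2.700
Sum = 65.60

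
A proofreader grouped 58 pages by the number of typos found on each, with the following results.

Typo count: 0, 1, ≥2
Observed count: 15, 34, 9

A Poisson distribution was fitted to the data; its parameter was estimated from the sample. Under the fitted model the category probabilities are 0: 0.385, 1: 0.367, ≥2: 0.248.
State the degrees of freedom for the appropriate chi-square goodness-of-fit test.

There are k = 3 categories and 1 parameter estimated from the data, so df = 3 − 1 − 1 = 1.

1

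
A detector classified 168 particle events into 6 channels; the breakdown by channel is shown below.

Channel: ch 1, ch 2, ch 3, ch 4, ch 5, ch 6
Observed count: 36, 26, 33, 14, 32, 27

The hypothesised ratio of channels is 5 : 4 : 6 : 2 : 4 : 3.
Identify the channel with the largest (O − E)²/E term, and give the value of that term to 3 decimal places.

ch 3, 1.929

Ratio total = 24. Expected counts: 168×5/24 = 35, 168×4/24 = 28, 168×6/24 = 42, 168×2/24 = 14, 168×4/24 = 28, 168×3/24 = 21.
ch 1: (36 − 35)²/35 = 1/35 = 0.0286
ch 2: (26 − 28)²/28 = 4/28 = 0.1429
ch 3: (33 − 42)²/42 = 81/42 = 1.9286
ch 4: (14 − 14)²/14 = 0/14 = 0.0000
ch 5: (32 − 28)²/28 = 16/28 = 0.5714
ch 6: (27 − 21)²/21 = 36/21 = 1.7143
The largest term is for ch 3: 1.929.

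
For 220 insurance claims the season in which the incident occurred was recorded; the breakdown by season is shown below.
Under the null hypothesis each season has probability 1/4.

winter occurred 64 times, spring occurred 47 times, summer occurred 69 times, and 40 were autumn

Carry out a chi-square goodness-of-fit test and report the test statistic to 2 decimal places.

Under H₀ each category has probability 1/4, so each expected count is 220/4 = 55.
χ² = (64−55)²/55 + (47−55)²/55 + (69−55)²/55 + (40−55)²/55
   = 1.473 + 1.164 + 3.564 + 4.091
Sum = 10.29

10.29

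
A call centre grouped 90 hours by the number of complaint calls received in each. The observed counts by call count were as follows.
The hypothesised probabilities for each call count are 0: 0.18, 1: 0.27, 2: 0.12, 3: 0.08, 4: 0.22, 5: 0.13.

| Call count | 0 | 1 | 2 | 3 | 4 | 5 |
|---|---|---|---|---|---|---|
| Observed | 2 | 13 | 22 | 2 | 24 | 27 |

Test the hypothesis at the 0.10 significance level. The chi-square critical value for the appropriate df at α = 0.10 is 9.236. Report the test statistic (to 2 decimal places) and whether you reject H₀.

Expected counts E_i = n·p_i: 90×0.18 = 16.2, 90×0.27 = 24.3, 90×0.12 = 10.8, 90×0.08 = 7.2, 90×0.22 = 19.8, 90×0.13 = 11.7.
cat         O        E   (O−E)²/E
0           2     16.2     12.447
1          13     24.3      5.255
2          22     10.8     11.615
3           2      7.2      3.756
4          24     19.8      0.891
5          27     11.7     20.008
Sum = 53.97
df = 5. Since 53.97 > 9.236, we reject H₀.

53.97; reject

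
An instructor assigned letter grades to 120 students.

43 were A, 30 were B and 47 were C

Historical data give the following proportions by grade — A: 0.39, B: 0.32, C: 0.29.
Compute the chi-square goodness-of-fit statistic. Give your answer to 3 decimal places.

Expected counts E_i = n·p_i: 120×0.39 = 46.8, 120×0.32 = 38.4, 120×0.29 = 34.8.
cat         O        E   (O−E)²/E
A          43     46.8     0.3085
B          30     38.4     1.8375
C          47     34.8     4.2770
Sum = 6.423

6.423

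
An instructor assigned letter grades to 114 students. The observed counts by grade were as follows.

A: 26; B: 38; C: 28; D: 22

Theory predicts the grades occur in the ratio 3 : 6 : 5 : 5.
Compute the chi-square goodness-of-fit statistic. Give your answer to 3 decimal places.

5.933

Ratio total = 19. Expected counts: 114×3/19 = 18, 114×6/19 = 36, 114×5/19 = 30, 114×5/19 = 30.
cat         O        E   (O−E)²/E
A          26       18     3.5556
B          38       36     0.1111
C          28       30     0.1333
D          22       30     2.1333
Sum = 5.933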